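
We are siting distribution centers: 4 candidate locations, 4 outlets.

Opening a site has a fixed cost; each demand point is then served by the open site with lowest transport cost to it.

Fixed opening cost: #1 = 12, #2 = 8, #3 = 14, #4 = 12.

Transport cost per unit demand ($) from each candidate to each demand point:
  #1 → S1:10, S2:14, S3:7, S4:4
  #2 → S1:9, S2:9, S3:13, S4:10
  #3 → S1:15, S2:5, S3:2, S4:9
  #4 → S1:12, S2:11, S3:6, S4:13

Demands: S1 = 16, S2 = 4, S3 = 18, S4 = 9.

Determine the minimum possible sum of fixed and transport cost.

Open {#1, #2, #3}: assign each demand point to its cheapest open site.
  S1→#2 16×9=144, S2→#3 4×5=20, S3→#3 18×2=36, S4→#1 9×4=36
  transport cost 236, fixed 34 → total 270.
Compare {#1, #3}: transport cost 252 + fixed 26 = 278.
Compare {#1, #2, #3, #4}: transport cost 236 + fixed 46 = 282.
Compare {#1, #3, #4}: transport cost 252 + fixed 38 = 290.
All other subsets cost ≥ 278. Minimum total cost: 270.

270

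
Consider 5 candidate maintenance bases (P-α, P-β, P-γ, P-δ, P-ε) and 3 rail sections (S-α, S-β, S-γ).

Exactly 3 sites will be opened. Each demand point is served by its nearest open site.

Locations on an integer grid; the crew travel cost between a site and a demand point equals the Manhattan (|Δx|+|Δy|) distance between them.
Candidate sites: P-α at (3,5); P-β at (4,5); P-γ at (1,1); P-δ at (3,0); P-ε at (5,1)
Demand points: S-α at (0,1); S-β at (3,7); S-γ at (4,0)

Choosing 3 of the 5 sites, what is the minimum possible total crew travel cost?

Open {P-α, P-γ, P-δ}.
  S-α→P-γ 1, S-β→P-α 2, S-γ→P-δ 1  ⇒ total 4.
Compare {P-α, P-γ, P-ε}: total 5.
Compare {P-β, P-γ, P-δ}: total 5.
No size-3 selection does better; minimum is 4.

4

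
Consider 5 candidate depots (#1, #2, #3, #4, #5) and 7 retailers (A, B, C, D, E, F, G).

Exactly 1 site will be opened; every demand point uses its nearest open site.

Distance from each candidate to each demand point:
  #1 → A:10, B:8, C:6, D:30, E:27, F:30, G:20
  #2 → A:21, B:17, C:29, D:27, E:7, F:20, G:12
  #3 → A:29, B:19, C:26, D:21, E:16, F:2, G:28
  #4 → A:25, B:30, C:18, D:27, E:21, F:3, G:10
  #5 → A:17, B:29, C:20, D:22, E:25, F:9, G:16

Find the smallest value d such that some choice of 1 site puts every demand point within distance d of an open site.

29

Open {#2}.
  Farthest demand point is C at distance 29 (to #2); all others are ≤ 29.
With {#3} the worst case is 29.
With {#5} the worst case is 29.
No size-1 selection achieves below 29.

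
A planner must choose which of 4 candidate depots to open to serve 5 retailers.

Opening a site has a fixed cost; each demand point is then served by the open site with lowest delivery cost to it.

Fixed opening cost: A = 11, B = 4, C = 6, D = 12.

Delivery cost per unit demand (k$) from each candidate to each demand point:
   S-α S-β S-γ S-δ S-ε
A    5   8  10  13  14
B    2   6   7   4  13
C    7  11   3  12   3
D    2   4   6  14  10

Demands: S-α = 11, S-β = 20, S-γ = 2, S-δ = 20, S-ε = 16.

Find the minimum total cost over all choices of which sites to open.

Open {B, C, D}: assign each demand point to its cheapest open site.
  S-α→B 11×2=22, S-β→D 20×4=80, S-γ→C 2×3=6, S-δ→B 20×4=80, S-ε→C 16×3=48
  delivery cost 236, fixed 22 → total 258.
Compare {A, B, C, D}: delivery cost 236 + fixed 33 = 269.
Compare {B, C}: delivery cost 276 + fixed 10 = 286.
Compare {A, B, C}: delivery cost 276 + fixed 21 = 297.
All other subsets cost ≥ 269. Minimum total cost: 258.

258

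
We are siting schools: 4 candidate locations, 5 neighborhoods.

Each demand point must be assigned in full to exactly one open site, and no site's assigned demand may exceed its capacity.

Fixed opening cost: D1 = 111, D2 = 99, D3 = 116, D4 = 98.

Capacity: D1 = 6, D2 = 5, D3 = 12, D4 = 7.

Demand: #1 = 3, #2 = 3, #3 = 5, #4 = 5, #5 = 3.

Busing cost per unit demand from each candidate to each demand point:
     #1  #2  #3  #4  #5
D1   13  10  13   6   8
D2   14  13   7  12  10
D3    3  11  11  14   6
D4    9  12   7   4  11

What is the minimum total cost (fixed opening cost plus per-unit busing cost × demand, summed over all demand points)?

Open {D2, D3, D4}; cheapest assignment that respects the capacities:
  D2 (cap 5, load 5): #3 — cost 5×7 = 35
  D3 (cap 12, load 9): #1, #2, #5 — cost 3×3 + 3×11 + 3×6 = 60
  D4 (cap 7, load 5): #4 — cost 5×4 = 20
  Shipping 115, fixed 313 → total 428.
  Any other capacity-feasible assignment to {D2, D3, D4} ships for at least 115.
Compare {D1, D3, D4}: its best feasible assignment gives total 450.
Compare {D1, D2, D3}: its best feasible assignment gives total 451.
Every other set of open sites that can feasibly serve all demand totals ≥ 450 even under its best assignment. Minimum: 428.

428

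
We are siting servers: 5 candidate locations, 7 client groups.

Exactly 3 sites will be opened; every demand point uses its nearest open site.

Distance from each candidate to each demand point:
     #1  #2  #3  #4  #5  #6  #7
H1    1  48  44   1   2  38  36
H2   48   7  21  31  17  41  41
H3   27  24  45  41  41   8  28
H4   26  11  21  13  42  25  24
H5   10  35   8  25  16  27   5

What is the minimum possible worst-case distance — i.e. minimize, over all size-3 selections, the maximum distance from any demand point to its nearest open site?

16

Open {H3, H4, H5}.
  Farthest demand point is #5 at distance 16 (to H5); all others are ≤ 16.
With {H1, H3, H4} the worst case is 24.
With {H1, H3, H5} the worst case is 24.
No size-3 selection achieves below 16.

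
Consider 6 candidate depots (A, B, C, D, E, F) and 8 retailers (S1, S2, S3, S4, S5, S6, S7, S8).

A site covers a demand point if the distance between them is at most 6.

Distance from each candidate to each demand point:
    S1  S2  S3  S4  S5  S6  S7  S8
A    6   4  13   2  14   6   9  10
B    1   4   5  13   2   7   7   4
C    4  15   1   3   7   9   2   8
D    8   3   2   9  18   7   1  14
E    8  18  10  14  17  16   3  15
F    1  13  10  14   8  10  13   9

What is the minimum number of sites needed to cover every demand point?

3

Coverage sets (demand points within 6 of each site):
  A: {S1, S2, S4, S6}
  B: {S1, S2, S3, S5, S8}
  C: {S1, S3, S4, S7}
  D: {S2, S3, S7}
  E: {S7}
  F: {S1}
No 2 sites suffice: every size-2 union leaves at least one demand point uncovered.
But {A, B, C} covers everything, so the minimum is 3.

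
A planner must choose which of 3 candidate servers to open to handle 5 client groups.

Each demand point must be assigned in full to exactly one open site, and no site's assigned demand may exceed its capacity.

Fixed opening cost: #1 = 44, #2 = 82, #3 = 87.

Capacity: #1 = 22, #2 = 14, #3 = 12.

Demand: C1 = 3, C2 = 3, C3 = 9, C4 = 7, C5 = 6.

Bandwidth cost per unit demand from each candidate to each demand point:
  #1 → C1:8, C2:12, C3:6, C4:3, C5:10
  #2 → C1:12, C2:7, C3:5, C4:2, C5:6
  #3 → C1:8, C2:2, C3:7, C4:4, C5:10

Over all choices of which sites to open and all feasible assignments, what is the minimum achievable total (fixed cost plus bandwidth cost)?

Open {#1, #2}; cheapest assignment that respects the capacities:
  #1 (cap 22, load 19): C1, C3, C4 — cost 3×8 + 9×6 + 7×3 = 99
  #2 (cap 14, load 9): C2, C5 — cost 3×7 + 6×6 = 57
  Shipping 156, fixed 126 → total 282.
  Any other capacity-feasible assignment to {#1, #2} ships for at least 156.
Compare {#1, #3}: its best feasible assignment gives total 296.
Compare {#1, #2, #3}: its best feasible assignment gives total 347.
Every other set of open sites that can feasibly serve all demand totals ≥ 296 even under its best assignment. Minimum: 282.

282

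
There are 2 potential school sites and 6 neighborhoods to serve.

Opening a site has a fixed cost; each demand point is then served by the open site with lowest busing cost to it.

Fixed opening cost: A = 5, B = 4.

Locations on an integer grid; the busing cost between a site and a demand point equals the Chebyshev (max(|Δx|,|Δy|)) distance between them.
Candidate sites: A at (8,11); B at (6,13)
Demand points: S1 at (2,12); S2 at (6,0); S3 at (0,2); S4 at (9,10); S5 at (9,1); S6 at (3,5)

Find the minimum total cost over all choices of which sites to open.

Open {A}: assign each demand point to its cheapest open site.
  S1→A 6, S2→A 11, S3→A 9, S4→A 1, S5→A 10, S6→A 6
  busing cost 43, fixed 5 → total 48.
Compare {A, B}: busing cost 41 + fixed 9 = 50.
Compare {B}: busing cost 51 + fixed 4 = 55.

48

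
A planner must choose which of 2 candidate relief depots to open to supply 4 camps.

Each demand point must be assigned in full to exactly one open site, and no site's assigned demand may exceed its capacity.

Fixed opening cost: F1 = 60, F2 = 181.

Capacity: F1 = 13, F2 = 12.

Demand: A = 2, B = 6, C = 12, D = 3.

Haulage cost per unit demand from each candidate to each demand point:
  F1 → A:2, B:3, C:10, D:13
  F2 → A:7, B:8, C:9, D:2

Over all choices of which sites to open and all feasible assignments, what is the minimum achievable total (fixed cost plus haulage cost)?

Open {F1, F2}; cheapest assignment that respects the capacities:
  F1 (cap 13, load 11): A, B, D — cost 2×2 + 6×3 + 3×13 = 61
  F2 (cap 12, load 12): C — cost 12×9 = 108
  Shipping 169, fixed 241 → total 410.
  Any other capacity-feasible assignment to {F1, F2} ships for at least 169.
Total demand is 23 and no other set of sites has combined capacity ≥ 23, so {F1, F2} is the only feasible choice of open sites. Minimum: 410.

410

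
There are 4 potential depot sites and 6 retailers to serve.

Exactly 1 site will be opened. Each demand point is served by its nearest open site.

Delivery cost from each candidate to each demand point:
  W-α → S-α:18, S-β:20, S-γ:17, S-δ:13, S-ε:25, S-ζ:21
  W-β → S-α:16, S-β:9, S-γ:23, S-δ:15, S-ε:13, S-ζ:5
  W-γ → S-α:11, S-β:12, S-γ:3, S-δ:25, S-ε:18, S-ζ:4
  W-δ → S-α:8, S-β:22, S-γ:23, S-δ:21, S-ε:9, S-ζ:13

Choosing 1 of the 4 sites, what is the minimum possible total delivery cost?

73

Open {W-γ}.
  S-α→W-γ 11, S-β→W-γ 12, S-γ→W-γ 3, S-δ→W-γ 25, S-ε→W-γ 18, S-ζ→W-γ 4  ⇒ total 73.
Compare {W-β}: total 81.
Compare {W-δ}: total 96.
No size-1 selection does better; minimum is 73.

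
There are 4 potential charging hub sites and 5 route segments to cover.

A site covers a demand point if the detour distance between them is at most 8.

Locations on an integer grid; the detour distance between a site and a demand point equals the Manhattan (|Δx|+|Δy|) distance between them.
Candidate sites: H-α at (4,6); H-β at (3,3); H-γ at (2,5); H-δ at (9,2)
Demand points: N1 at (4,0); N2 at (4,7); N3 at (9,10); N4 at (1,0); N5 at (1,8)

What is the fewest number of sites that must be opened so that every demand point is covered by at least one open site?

Coverage sets (demand points within 8 of each site):
  H-α: {N1, N2, N5}
  H-β: {N1, N2, N4, N5}
  H-γ: {N1, N2, N4, N5}
  H-δ: {N1, N3}
No single site covers all 5 demand points.
But {H-β, H-δ} covers everything, so the minimum is 2.

2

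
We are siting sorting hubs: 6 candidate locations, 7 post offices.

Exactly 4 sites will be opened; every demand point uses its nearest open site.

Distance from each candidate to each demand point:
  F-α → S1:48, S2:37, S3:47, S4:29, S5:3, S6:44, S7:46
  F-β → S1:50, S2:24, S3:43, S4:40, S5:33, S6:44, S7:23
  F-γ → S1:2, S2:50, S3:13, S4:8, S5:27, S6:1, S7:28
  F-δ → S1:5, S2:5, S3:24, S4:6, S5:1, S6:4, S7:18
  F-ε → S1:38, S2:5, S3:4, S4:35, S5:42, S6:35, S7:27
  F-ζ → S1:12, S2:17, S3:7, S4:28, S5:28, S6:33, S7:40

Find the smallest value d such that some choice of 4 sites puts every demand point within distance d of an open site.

18

Open {F-α, F-β, F-γ, F-δ}.
  Farthest demand point is S7 at distance 18 (to F-δ); all others are ≤ 18.
With {F-α, F-β, F-δ, F-ε} the worst case is 18.
With {F-α, F-β, F-δ, F-ζ} the worst case is 18.
No size-4 selection achieves below 18.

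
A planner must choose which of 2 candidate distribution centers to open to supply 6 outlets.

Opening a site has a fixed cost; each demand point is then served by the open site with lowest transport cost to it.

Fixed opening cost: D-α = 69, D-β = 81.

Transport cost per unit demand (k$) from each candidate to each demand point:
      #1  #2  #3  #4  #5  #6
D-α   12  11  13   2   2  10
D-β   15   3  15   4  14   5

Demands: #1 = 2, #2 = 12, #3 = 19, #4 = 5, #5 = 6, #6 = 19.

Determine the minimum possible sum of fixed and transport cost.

Open {D-α, D-β}: assign each demand point to its cheapest open site.
  #1→D-α 2×12=24, #2→D-β 12×3=36, #3→D-α 19×13=247, #4→D-α 5×2=10, #5→D-α 6×2=12, #6→D-β 19×5=95
  transport cost 424, fixed 150 → total 574.
Compare {D-β}: transport cost 550 + fixed 81 = 631.
Compare {D-α}: transport cost 615 + fixed 69 = 684.

574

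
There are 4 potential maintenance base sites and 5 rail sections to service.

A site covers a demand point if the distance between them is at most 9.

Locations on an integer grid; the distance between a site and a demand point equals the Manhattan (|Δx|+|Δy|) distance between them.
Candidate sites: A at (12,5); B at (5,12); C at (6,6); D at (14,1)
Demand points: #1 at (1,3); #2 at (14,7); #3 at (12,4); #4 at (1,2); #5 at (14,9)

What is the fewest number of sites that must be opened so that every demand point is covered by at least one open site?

2

Coverage sets (demand points within 9 of each site):
  A: {#2, #3, #5}
  B: {}
  C: {#1, #2, #3, #4}
  D: {#2, #3, #5}
No single site covers all 5 demand points.
But {A, C} covers everything, so the minimum is 2.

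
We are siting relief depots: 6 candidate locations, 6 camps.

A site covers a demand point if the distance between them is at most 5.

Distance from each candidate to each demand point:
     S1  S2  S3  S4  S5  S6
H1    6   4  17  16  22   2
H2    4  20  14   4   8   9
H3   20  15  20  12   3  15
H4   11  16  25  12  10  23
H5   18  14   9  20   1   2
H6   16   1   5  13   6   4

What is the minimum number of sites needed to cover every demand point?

3

Coverage sets (demand points within 5 of each site):
  H1: {S2, S6}
  H2: {S1, S4}
  H3: {S5}
  H4: {}
  H5: {S5, S6}
  H6: {S2, S3, S6}
No 2 sites suffice: every size-2 union leaves at least one demand point uncovered.
But {H2, H3, H6} covers everything, so the minimum is 3.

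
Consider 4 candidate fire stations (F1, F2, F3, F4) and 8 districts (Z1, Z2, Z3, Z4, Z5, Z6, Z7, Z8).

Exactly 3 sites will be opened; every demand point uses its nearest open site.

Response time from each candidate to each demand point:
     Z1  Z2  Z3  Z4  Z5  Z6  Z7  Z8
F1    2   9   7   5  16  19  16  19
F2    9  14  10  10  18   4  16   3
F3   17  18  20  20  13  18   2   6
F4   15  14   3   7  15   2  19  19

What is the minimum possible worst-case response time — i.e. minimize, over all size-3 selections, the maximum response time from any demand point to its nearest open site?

13

Open {F1, F2, F3}.
  Farthest demand point is Z5 at response time 13 (to F3); all others are ≤ 13.
With {F1, F3, F4} the worst case is 13.
With {F2, F3, F4} the worst case is 14.
No size-3 selection achieves below 13.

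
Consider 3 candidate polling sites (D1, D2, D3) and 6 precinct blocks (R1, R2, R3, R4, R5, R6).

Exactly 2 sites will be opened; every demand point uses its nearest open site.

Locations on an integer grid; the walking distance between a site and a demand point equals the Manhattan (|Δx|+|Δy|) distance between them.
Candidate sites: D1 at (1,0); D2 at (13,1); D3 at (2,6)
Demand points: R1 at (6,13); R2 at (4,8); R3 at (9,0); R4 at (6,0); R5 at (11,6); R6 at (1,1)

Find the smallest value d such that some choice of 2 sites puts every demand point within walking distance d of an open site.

11

Open {D1, D3}.
  Farthest demand point is R1 at walking distance 11 (to D3); all others are ≤ 11.
With {D2, D3} the worst case is 11.
With {D1, D2} the worst case is 18.
No size-2 selection achieves below 11.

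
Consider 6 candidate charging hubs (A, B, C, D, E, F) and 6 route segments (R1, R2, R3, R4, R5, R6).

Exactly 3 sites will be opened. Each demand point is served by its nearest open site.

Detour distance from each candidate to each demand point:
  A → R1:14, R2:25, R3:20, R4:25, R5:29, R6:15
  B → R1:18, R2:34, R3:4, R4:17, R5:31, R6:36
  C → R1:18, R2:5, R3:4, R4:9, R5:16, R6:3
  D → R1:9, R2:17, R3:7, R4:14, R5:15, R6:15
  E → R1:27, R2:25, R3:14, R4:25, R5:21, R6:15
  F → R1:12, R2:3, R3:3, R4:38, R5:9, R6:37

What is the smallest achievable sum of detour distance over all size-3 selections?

Open {C, D, F}.
  R1→D 9, R2→F 3, R3→F 3, R4→C 9, R5→F 9, R6→C 3  ⇒ total 36.
Compare {A, C, F}: total 39.
Compare {B, C, F}: total 39.
No size-3 selection does better; minimum is 36.

36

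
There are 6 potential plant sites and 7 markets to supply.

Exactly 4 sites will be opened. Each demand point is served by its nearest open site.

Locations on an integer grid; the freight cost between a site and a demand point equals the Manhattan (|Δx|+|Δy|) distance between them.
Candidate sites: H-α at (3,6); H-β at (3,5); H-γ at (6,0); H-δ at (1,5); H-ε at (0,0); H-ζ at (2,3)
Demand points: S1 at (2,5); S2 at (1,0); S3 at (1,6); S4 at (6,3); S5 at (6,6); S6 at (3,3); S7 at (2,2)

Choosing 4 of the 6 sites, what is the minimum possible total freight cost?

Open {H-α, H-δ, H-ε, H-ζ}.
  S1→H-δ 1, S2→H-ε 1, S3→H-δ 1, S4→H-ζ 4, S5→H-α 3, S6→H-ζ 1, S7→H-ζ 1  ⇒ total 12.
Compare {H-α, H-β, H-ε, H-ζ}: total 13.
Compare {H-α, H-γ, H-ε, H-ζ}: total 13.
No size-4 selection does better; minimum is 12.

12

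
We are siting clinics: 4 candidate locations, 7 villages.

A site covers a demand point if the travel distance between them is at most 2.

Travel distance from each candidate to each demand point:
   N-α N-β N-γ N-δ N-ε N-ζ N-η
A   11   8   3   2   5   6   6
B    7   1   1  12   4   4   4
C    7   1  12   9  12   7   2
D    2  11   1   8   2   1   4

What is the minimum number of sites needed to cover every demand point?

Coverage sets (demand points within 2 of each site):
  A: {N-δ}
  B: {N-β, N-γ}
  C: {N-β, N-η}
  D: {N-α, N-γ, N-ε, N-ζ}
No 2 sites suffice: every size-2 union leaves at least one demand point uncovered.
But {A, C, D} covers everything, so the minimum is 3.

3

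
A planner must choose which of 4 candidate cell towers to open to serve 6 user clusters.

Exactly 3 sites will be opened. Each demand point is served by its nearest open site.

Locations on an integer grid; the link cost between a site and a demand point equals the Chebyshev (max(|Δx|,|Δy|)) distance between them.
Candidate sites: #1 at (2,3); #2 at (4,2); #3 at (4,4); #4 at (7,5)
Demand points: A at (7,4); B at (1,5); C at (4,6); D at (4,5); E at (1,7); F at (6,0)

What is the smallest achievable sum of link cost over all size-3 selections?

12

Open {#2, #3, #4}.
  A→#4 1, B→#2 3, C→#3 2, D→#3 1, E→#3 3, F→#2 2  ⇒ total 12.
Compare {#1, #2, #3}: total 13.
Compare {#1, #3, #4}: total 13.
No size-3 selection does better; minimum is 12.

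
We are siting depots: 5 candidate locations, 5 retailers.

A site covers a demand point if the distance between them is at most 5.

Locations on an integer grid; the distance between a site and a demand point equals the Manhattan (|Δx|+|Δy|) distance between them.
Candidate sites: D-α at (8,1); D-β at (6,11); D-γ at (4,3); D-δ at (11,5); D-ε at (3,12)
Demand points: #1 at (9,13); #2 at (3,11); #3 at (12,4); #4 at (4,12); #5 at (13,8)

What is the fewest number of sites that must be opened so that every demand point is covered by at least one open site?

2

Coverage sets (demand points within 5 of each site):
  D-α: {}
  D-β: {#1, #2, #4}
  D-γ: {}
  D-δ: {#3, #5}
  D-ε: {#2, #4}
No single site covers all 5 demand points.
But {D-β, D-δ} covers everything, so the minimum is 2.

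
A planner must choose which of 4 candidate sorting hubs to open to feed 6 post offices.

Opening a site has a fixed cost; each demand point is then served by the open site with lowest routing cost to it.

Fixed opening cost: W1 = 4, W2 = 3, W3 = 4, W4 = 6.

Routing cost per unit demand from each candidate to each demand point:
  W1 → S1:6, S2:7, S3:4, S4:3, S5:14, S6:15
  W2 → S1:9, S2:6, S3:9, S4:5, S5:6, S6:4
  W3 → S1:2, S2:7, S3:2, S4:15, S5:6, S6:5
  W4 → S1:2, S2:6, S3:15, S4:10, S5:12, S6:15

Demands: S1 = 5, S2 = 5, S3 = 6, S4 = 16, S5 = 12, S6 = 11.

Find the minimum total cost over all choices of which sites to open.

227

Open {W1, W2, W3}: assign each demand point to its cheapest open site.
  S1→W3 5×2=10, S2→W2 5×6=30, S3→W3 6×2=12, S4→W1 16×3=48, S5→W2 12×6=72, S6→W2 11×4=44
  routing cost 216, fixed 11 → total 227.
Compare {W1, W2, W3, W4}: routing cost 216 + fixed 17 = 233.
Compare {W1, W3}: routing cost 232 + fixed 8 = 240.
Compare {W1, W2, W4}: routing cost 228 + fixed 13 = 241.
All other subsets cost ≥ 233. Minimum total cost: 227.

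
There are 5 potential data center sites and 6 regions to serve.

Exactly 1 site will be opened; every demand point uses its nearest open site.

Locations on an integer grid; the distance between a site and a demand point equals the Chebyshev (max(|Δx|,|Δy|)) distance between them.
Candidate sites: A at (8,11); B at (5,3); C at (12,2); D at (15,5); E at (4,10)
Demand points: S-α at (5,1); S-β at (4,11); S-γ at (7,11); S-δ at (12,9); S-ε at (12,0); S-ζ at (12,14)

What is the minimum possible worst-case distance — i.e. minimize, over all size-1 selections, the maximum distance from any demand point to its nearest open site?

Open {E}.
  Farthest demand point is S-ε at distance 10 (to E); all others are ≤ 10.
With {A} the worst case is 11.
With {B} the worst case is 11.
No size-1 selection achieves below 10.

10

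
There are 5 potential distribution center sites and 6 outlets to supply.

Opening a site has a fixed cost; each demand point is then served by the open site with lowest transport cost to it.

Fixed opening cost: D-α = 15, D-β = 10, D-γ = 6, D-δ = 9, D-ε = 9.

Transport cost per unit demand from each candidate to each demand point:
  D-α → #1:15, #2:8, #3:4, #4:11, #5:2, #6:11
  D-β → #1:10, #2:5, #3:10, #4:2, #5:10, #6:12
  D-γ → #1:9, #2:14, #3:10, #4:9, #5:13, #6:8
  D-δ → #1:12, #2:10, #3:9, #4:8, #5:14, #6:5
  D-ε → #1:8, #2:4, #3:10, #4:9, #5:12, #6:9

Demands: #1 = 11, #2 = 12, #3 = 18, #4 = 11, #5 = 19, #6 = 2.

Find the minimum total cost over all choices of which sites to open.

Open {D-α, D-β, D-ε}: assign each demand point to its cheapest open site.
  #1→D-ε 11×8=88, #2→D-ε 12×4=48, #3→D-α 18×4=72, #4→D-β 11×2=22, #5→D-α 19×2=38, #6→D-ε 2×9=18
  transport cost 286, fixed 34 → total 320.
Compare {D-α, D-β, D-δ, D-ε}: transport cost 278 + fixed 43 = 321.
Compare {D-α, D-β, D-γ, D-ε}: transport cost 284 + fixed 40 = 324.
Compare {D-α, D-β, D-γ, D-δ, D-ε}: transport cost 278 + fixed 49 = 327.
All other subsets cost ≥ 321. Minimum total cost: 320.

320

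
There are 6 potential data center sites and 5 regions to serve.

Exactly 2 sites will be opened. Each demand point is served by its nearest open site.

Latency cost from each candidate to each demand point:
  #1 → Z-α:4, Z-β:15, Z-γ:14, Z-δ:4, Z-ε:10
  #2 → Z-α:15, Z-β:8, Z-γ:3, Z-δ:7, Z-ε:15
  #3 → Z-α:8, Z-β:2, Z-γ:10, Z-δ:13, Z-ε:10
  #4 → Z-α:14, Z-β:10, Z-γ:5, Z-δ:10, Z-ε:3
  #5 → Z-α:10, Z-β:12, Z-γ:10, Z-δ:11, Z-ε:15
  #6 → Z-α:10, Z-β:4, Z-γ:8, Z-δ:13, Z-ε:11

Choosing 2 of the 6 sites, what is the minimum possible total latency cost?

Open {#1, #4}.
  Z-α→#1 4, Z-β→#4 10, Z-γ→#4 5, Z-δ→#1 4, Z-ε→#4 3  ⇒ total 26.
Compare {#3, #4}: total 28.
Compare {#1, #2}: total 29.
No size-2 selection does better; minimum is 26.

26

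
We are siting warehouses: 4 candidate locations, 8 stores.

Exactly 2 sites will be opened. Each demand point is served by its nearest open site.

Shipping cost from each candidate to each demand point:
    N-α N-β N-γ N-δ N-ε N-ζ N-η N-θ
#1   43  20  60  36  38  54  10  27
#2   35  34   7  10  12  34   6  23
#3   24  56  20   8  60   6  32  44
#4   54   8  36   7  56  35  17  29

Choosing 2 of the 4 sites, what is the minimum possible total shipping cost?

120

Open {#2, #3}.
  N-α→#3 24, N-β→#2 34, N-γ→#2 7, N-δ→#3 8, N-ε→#2 12, N-ζ→#3 6, N-η→#2 6, N-θ→#2 23  ⇒ total 120.
Compare {#2, #4}: total 132.
Compare {#1, #2}: total 147.
No size-2 selection does better; minimum is 120.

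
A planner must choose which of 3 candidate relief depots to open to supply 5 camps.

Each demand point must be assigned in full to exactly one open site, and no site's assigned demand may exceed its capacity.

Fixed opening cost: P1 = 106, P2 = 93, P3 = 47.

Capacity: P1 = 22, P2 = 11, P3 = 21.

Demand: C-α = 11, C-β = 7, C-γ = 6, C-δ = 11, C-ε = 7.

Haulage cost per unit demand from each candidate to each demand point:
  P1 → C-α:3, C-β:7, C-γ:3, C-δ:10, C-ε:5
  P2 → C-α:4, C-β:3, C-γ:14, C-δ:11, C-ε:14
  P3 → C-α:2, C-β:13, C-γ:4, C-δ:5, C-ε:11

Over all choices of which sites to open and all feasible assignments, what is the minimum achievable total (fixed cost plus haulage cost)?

Open {P1, P2, P3}; cheapest assignment that respects the capacities:
  P1 (cap 22, load 18): C-α, C-ε — cost 11×3 + 7×5 = 68
  P2 (cap 11, load 7): C-β — cost 7×3 = 21
  P3 (cap 21, load 17): C-γ, C-δ — cost 6×4 + 11×5 = 79
  Shipping 168, fixed 246 → total 414.
  Any other capacity-feasible assignment to {P1, P2, P3} ships for at least 168.
Compare {P1, P3}: its best feasible assignment gives total 488.
Every other set of open sites that can feasibly serve all demand totals ≥ 488 even under its best assignment. Minimum: 414.

414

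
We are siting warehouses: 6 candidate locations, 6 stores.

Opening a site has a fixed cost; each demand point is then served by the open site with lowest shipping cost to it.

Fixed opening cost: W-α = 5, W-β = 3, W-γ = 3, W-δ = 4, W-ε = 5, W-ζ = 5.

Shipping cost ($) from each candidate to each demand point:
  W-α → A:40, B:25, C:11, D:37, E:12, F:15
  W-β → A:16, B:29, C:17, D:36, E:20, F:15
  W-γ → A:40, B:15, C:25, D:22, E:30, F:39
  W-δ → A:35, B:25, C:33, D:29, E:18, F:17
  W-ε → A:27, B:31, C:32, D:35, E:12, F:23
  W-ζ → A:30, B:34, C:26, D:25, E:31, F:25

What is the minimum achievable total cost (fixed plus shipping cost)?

102

Open {W-α, W-β, W-γ}: assign each demand point to its cheapest open site.
  A→W-β 16, B→W-γ 15, C→W-α 11, D→W-γ 22, E→W-α 12, F→W-α 15
  shipping cost 91, fixed 11 → total 102.
Compare {W-α, W-β, W-γ, W-δ}: shipping cost 91 + fixed 15 = 106.
Compare {W-α, W-β, W-γ, W-ε}: shipping cost 91 + fixed 16 = 107.
Compare {W-α, W-β, W-γ, W-ζ}: shipping cost 91 + fixed 16 = 107.
All other subsets cost ≥ 106. Minimum total cost: 102.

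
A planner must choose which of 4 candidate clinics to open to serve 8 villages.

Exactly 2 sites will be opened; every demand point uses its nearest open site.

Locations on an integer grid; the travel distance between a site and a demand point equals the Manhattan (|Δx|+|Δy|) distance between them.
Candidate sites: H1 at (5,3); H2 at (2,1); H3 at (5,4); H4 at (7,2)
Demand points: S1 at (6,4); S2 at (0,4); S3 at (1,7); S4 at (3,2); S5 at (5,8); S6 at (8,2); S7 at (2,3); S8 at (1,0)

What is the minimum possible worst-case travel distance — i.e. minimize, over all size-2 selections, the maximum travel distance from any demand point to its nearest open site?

Open {H1, H2}.
  Farthest demand point is S3 at travel distance 7 (to H2); all others are ≤ 7.
With {H1, H3} the worst case is 7.
With {H2, H3} the worst case is 7.
No size-2 selection achieves below 7.

7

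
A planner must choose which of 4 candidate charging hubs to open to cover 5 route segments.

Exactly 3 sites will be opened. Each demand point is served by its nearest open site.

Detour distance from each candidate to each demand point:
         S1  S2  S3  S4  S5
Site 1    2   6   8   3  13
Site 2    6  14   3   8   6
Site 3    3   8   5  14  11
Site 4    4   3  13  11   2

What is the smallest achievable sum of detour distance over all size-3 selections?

Open {Site 1, Site 2, Site 4}.
  S1→Site 1 2, S2→Site 4 3, S3→Site 2 3, S4→Site 1 3, S5→Site 4 2  ⇒ total 13.
Compare {Site 1, Site 3, Site 4}: total 15.
Compare {Site 2, Site 3, Site 4}: total 19.
No size-3 selection does better; minimum is 13.

13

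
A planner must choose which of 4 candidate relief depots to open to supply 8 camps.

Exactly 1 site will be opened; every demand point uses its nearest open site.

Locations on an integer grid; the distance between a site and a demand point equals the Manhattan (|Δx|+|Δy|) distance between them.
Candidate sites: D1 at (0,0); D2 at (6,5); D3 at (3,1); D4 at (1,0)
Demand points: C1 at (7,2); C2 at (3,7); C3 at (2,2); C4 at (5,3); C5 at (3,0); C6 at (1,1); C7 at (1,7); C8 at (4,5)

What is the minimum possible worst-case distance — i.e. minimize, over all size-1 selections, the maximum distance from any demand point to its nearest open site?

8

Open {D3}.
  Farthest demand point is C7 at distance 8 (to D3); all others are ≤ 8.
With {D2} the worst case is 9.
With {D4} the worst case is 9.
No size-1 selection achieves below 8.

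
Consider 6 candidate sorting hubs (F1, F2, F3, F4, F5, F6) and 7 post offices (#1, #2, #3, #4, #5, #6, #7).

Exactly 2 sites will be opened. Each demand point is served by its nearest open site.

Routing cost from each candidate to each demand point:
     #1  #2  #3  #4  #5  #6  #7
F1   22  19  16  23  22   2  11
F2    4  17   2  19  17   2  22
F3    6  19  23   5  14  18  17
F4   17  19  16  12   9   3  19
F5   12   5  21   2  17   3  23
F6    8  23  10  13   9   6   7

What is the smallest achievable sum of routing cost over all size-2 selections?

44

Open {F5, F6}.
  #1→F6 8, #2→F5 5, #3→F6 10, #4→F5 2, #5→F6 9, #6→F5 3, #7→F6 7  ⇒ total 44.
Compare {F2, F5}: total 54.
Compare {F2, F6}: total 54.
No size-2 selection does better; minimum is 44.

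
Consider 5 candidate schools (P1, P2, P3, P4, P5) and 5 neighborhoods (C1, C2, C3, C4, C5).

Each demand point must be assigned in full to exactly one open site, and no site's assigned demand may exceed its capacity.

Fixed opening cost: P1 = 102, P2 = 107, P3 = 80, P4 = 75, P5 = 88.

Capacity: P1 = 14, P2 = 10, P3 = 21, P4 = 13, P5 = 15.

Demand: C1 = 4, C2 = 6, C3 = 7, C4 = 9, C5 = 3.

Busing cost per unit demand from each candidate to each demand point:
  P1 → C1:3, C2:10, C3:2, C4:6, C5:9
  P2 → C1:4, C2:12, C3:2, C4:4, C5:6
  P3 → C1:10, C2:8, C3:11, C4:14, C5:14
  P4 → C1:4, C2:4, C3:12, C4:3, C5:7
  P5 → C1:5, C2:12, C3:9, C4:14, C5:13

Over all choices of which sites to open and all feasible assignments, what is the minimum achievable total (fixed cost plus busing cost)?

Open {P3, P4}; cheapest assignment that respects the capacities:
  P3 (cap 21, load 16): C2, C3, C5 — cost 6×8 + 7×11 + 3×14 = 167
  P4 (cap 13, load 13): C1, C4 — cost 4×4 + 9×3 = 43
  Shipping 210, fixed 155 → total 365.
  Any other capacity-feasible assignment to {P3, P4} ships for at least 210.
Compare {P1, P3, P4}: its best feasible assignment gives total 379.
Compare {P2, P3, P4}: its best feasible assignment gives total 385.
Every other set of open sites that can feasibly serve all demand totals ≥ 379 even under its best assignment. Minimum: 365.

365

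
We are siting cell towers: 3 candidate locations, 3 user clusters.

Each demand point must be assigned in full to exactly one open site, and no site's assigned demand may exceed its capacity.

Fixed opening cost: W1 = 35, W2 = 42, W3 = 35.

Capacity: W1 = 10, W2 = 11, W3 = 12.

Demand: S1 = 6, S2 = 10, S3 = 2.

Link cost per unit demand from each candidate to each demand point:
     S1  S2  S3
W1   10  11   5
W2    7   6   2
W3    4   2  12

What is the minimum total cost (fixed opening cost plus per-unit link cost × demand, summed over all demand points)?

143

Open {W2, W3}; cheapest assignment that respects the capacities:
  W2 (cap 11, load 8): S1, S3 — cost 6×7 + 2×2 = 46
  W3 (cap 12, load 10): S2 — cost 10×2 = 20
  Shipping 66, fixed 77 → total 143.
  Any other capacity-feasible assignment to {W2, W3} ships for at least 66.
Compare {W1, W3}: its best feasible assignment gives total 160.
Compare {W1, W2, W3}: its best feasible assignment gives total 178.
Every other set of open sites that can feasibly serve all demand totals ≥ 160 even under its best assignment. Minimum: 143.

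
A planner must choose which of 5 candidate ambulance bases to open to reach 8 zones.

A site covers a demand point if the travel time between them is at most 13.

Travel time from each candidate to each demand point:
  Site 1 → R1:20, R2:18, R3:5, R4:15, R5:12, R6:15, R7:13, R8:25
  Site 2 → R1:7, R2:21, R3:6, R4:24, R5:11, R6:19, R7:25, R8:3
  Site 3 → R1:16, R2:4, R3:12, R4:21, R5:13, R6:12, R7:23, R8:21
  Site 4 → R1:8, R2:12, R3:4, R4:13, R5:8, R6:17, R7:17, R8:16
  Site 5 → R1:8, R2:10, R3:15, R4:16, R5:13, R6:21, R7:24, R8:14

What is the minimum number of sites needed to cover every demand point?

4

Coverage sets (demand points within 13 of each site):
  Site 1: {R3, R5, R7}
  Site 2: {R1, R3, R5, R8}
  Site 3: {R2, R3, R5, R6}
  Site 4: {R1, R2, R3, R4, R5}
  Site 5: {R1, R2, R5}
No 3 sites suffice: every size-3 union leaves at least one demand point uncovered.
But {Site 1, Site 2, Site 3, Site 4} covers everything, so the minimum is 4.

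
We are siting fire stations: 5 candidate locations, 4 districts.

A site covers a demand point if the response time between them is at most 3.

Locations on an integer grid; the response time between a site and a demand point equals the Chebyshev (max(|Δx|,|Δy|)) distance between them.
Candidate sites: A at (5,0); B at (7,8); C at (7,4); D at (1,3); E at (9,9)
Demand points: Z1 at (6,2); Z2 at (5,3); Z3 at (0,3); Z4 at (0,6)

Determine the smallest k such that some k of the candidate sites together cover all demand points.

2

Coverage sets (demand points within 3 of each site):
  A: {Z1, Z2}
  B: {}
  C: {Z1, Z2}
  D: {Z3, Z4}
  E: {}
No single site covers all 4 demand points.
But {A, D} covers everything, so the minimum is 2.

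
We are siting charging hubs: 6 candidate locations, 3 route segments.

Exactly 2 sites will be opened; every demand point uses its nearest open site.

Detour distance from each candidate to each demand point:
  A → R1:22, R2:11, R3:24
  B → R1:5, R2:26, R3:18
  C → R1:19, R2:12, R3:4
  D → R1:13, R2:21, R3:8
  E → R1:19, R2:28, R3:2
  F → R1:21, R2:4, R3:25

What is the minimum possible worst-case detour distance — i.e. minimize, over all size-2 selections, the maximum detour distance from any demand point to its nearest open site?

12

Open {B, C}.
  Farthest demand point is R2 at detour distance 12 (to C); all others are ≤ 12.
With {A, D} the worst case is 13.
With {C, D} the worst case is 13.
No size-2 selection achieves below 12.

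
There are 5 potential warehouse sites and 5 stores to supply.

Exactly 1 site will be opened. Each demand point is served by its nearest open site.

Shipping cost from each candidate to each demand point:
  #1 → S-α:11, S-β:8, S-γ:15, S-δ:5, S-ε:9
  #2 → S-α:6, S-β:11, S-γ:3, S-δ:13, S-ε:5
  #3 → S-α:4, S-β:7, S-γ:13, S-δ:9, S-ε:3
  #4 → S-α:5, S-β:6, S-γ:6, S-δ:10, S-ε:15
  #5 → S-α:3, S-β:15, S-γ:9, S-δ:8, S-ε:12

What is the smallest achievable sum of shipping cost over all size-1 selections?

36

Open {#3}.
  S-α→#3 4, S-β→#3 7, S-γ→#3 13, S-δ→#3 9, S-ε→#3 3  ⇒ total 36.
Compare {#2}: total 38.
Compare {#4}: total 42.
No size-1 selection does better; minimum is 36.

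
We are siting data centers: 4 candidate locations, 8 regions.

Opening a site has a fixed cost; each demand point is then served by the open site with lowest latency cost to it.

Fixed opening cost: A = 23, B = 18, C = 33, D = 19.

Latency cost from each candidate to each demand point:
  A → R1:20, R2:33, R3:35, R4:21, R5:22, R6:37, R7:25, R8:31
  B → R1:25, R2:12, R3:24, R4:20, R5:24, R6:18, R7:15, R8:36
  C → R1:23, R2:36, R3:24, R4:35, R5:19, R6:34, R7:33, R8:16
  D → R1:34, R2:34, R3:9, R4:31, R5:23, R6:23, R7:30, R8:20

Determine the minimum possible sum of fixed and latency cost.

Open {B, D}: assign each demand point to its cheapest open site.
  R1→B 25, R2→B 12, R3→D 9, R4→B 20, R5→D 23, R6→B 18, R7→B 15, R8→D 20
  latency cost 142, fixed 37 → total 179.
Compare {B}: latency cost 174 + fixed 18 = 192.
Compare {A, B, D}: latency cost 136 + fixed 60 = 196.
Compare {B, C}: latency cost 147 + fixed 51 = 198.
All other subsets cost ≥ 192. Minimum total cost: 179.

179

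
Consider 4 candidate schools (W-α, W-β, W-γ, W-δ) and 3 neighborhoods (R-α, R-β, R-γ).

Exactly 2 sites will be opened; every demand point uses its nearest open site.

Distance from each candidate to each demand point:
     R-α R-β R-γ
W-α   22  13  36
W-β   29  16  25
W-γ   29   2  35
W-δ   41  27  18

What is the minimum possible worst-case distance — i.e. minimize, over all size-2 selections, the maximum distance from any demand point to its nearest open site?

Open {W-α, W-δ}.
  Farthest demand point is R-α at distance 22 (to W-α); all others are ≤ 22.
With {W-α, W-β} the worst case is 25.
With {W-β, W-γ} the worst case is 29.
No size-2 selection achieves below 22.

22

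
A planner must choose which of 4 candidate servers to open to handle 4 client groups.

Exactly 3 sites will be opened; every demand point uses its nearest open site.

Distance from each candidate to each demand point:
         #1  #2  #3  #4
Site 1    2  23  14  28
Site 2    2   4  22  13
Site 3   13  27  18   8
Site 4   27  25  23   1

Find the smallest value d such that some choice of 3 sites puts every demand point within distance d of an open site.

14

Open {Site 1, Site 2, Site 3}.
  Farthest demand point is #3 at distance 14 (to Site 1); all others are ≤ 14.
With {Site 1, Site 2, Site 4} the worst case is 14.
With {Site 2, Site 3, Site 4} the worst case is 18.
No size-3 selection achieves below 14.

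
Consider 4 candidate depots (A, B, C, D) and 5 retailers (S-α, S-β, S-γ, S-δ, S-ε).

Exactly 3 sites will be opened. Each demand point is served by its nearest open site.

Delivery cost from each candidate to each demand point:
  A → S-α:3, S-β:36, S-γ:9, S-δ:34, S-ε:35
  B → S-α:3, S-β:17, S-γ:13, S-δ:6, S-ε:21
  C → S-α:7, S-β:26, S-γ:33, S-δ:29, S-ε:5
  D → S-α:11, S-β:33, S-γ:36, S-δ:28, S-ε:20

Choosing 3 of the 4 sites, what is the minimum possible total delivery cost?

Open {A, B, C}.
  S-α→A 3, S-β→B 17, S-γ→A 9, S-δ→B 6, S-ε→C 5  ⇒ total 40.
Compare {B, C, D}: total 44.
Compare {A, B, D}: total 55.
No size-3 selection does better; minimum is 40.

40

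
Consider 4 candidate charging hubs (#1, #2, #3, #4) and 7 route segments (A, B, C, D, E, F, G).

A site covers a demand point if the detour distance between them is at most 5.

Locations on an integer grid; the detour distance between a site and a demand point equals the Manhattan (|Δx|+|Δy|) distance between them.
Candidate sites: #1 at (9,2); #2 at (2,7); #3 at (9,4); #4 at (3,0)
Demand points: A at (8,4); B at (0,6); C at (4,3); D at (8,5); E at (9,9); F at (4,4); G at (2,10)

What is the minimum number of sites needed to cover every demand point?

3

Coverage sets (demand points within 5 of each site):
  #1: {A, D}
  #2: {B, F, G}
  #3: {A, D, E, F}
  #4: {C, F}
No 2 sites suffice: every size-2 union leaves at least one demand point uncovered.
But {#2, #3, #4} covers everything, so the minimum is 3.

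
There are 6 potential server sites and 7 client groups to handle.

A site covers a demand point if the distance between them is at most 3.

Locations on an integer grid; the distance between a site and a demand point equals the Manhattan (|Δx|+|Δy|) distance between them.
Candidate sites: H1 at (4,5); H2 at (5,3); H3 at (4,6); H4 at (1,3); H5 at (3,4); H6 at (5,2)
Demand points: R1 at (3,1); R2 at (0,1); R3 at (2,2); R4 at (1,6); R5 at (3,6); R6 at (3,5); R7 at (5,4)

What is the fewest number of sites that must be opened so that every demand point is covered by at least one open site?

Coverage sets (demand points within 3 of each site):
  H1: {R5, R6, R7}
  H2: {R7}
  H3: {R4, R5, R6, R7}
  H4: {R2, R3, R4}
  H5: {R1, R3, R5, R6, R7}
  H6: {R1, R3, R7}
No single site covers all 7 demand points.
But {H4, H5} covers everything, so the minimum is 2.

2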